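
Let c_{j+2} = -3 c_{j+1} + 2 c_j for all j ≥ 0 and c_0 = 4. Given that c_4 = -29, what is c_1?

3

Let c_1 = y.
c_2 = 8 - 3y
c_3 = -24 + 11y
c_4 = 88 - 39y
So 88 - 39y = -29, giving y = 3.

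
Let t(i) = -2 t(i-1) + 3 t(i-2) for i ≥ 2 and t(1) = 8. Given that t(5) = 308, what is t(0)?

Let t(0) = w.
t(2) = -16 + 3w
t(3) = 56 - 6w
t(4) = -160 + 21w
t(5) = 488 - 60w
So 488 - 60w = 308, giving w = 3.

3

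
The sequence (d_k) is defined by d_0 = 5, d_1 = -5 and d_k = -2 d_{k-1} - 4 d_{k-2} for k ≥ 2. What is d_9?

d_2 = -2·(-5) - 4·5 = -10
d_3 = -2·(-10) - 4·(-5) = 40
d_4 = -2·40 - 4·(-10) = -40
d_5 = -2·(-40) - 4·40 = -80
d_6 = -2·(-80) - 4·(-40) = 320
d_7 = -2·320 - 4·(-80) = -320
d_8 = -2·(-320) - 4·320 = -640
d_9 = -2·(-640) - 4·(-320) = 2560

2560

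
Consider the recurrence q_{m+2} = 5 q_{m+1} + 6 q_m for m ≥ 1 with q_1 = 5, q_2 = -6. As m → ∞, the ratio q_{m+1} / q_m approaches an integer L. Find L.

The characteristic equation is r^2 - 5r - 6 = 0, which factors as (r - 6)(r + 1) = 0.
So the roots are 6 and -1. Since |6| > |-1| and the coefficient of 6^m is non-zero, the ratio tends to 6.

6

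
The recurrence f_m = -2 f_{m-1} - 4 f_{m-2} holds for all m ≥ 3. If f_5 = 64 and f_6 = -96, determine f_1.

Rearranging, f_{m-2} = (f_m + 2 f_{m-1}) / -4.
f_4 = (-96 + 2·64) / -4 = 32/-4 = -8
f_3 = (64 + 2·(-8)) / -4 = 48/-4 = -12
f_2 = (-8 + 2·(-12)) / -4 = -32/-4 = 8
f_1 = (-12 + 2·8) / -4 = 4/-4 = -1

-1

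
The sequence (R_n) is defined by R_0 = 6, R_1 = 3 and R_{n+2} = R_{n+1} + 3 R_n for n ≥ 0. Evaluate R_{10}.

R_2 = 3 + 3(6) = 21
R_3 = 21 + 3(3) = 30
R_4 = 30 + 3(21) = 93
R_5 = 93 + 3(30) = 183
R_6 = 183 + 3(93) = 462
R_7 = 462 + 3(183) = 1011
R_8 = 1011 + 3(462) = 2397
R_9 = 2397 + 3(1011) = 5430
R_{10} = 5430 + 3(2397) = 12621

12621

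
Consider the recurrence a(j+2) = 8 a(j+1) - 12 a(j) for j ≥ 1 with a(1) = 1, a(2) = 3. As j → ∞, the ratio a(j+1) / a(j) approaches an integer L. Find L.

6

The characteristic equation is r^2 - 8r + 12 = 0, which factors as (r - 6)(r - 2) = 0.
So the roots are 6 and 2. Since |6| > |2| and the coefficient of 6^j is non-zero, the ratio tends to 6.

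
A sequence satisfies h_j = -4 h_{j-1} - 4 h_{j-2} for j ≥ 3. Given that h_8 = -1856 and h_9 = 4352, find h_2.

Rearranging, h_{j-2} = (h_j + 4 h_{j-1}) / -4.
h_7 = (4352 + 4(-1856)) / -4 = -3072/-4 = 768
h_6 = (-1856 + 4(768)) / -4 = 1216/-4 = -304
h_5 = (768 + 4(-304)) / -4 = -448/-4 = 112
h_4 = (-304 + 4(112)) / -4 = 144/-4 = -36
h_3 = (112 + 4(-36)) / -4 = -32/-4 = 8
h_2 = (-36 + 4(8)) / -4 = -4/-4 = 1

1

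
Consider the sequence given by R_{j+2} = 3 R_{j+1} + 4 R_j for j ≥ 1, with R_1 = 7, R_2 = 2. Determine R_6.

1838

R_3 = 3*2 + 4*7 = 34
R_4 = 3*34 + 4*2 = 110
R_5 = 3*110 + 4*34 = 466
R_6 = 3*466 + 4*110 = 1838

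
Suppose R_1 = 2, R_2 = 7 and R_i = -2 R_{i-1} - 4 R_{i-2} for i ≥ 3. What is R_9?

R_3 = -2(7) - 4(2) = -22
R_4 = -2(-22) - 4(7) = 16
R_5 = -2(16) - 4(-22) = 56
R_6 = -2(56) - 4(16) = -176
R_7 = -2(-176) - 4(56) = 128
R_8 = -2(128) - 4(-176) = 448
R_9 = -2(448) - 4(128) = -1408

-1408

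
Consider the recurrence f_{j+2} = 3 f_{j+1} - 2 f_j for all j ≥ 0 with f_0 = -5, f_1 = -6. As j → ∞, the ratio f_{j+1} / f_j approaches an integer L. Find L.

2

The characteristic equation is r^2 - 3r + 2 = 0, which factors as (r - 2)(r - 1) = 0.
So the roots are 2 and 1. Since |2| > |1| and the coefficient of 2^j is non-zero, the ratio tends to 2.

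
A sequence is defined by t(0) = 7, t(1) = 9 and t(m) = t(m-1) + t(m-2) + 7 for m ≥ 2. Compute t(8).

t(2) = 9 + 7 + 7 = 23
t(3) = 23 + 9 + 7 = 39
t(4) = 39 + 23 + 7 = 69
t(5) = 69 + 39 + 7 = 115
t(6) = 115 + 69 + 7 = 191
t(7) = 191 + 115 + 7 = 313
t(8) = 313 + 191 + 7 = 511

511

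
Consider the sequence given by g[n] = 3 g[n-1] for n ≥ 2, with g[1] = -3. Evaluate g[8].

-6561

g[2] = 3(-3) = -9
g[3] = 3(-9) = -27
g[4] = 3(-27) = -81
g[5] = 3(-81) = -243
g[6] = 3(-243) = -729
g[7] = 3(-729) = -2187
g[8] = 3(-2187) = -6561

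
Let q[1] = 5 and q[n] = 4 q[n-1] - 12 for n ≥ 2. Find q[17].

The fixed point is -12/(1 - 4) = 4, so q[n] - 4 = 4(q[n-1] - 4).
Hence q[n] = 1·4^{n-1} + 4.
q[17] = 1·4^{16} + 4 = 1·4294967296 + 4 = 4294967300.

4294967300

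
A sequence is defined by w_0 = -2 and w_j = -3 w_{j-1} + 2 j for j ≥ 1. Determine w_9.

46752

w_1 = -3(-2) + 2 = 8
w_2 = -3(8) + 4 = -20
w_3 = -3(-20) + 6 = 66
w_4 = -3(66) + 8 = -190
w_5 = -3(-190) + 10 = 580
w_6 = -3(580) + 12 = -1728
w_7 = -3(-1728) + 14 = 5198
w_8 = -3(5198) + 16 = -15578
w_9 = -3(-15578) + 18 = 46752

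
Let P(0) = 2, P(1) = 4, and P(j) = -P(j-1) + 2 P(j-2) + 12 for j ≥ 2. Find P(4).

P(2) = -4 + 2·2 + 12 = 12
P(3) = -12 + 2·4 + 12 = 8
P(4) = -8 + 2·12 + 12 = 28

28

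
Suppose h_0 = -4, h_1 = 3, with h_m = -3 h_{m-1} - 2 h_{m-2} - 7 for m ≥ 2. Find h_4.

h_2 = -3·3 - 2·(-4) - 7 = -8
h_3 = -3·(-8) - 2·3 - 7 = 11
h_4 = -3·11 - 2·(-8) - 7 = -24

-24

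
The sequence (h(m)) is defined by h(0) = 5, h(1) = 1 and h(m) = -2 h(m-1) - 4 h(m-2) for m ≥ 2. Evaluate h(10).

h(2) = -2(1) - 4(5) = -22
h(3) = -2(-22) - 4(1) = 40
h(4) = -2(40) - 4(-22) = 8
h(5) = -2(8) - 4(40) = -176
h(6) = -2(-176) - 4(8) = 320
h(7) = -2(320) - 4(-176) = 64
h(8) = -2(64) - 4(320) = -1408
h(9) = -2(-1408) - 4(64) = 2560
h(10) = -2(2560) - 4(-1408) = 512

512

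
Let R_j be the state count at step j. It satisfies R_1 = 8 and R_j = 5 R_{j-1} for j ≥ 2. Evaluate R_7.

125000

R_2 = 5*8 = 40
R_3 = 5*40 = 200
R_4 = 5*200 = 1000
R_5 = 5*1000 = 5000
R_6 = 5*5000 = 25000
R_7 = 5*25000 = 125000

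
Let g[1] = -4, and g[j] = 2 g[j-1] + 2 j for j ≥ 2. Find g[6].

48

g[2] = 2*(-4) + 4 = -4
g[3] = 2*(-4) + 6 = -2
g[4] = 2*(-2) + 8 = 4
g[5] = 2*4 + 10 = 18
g[6] = 2*18 + 12 = 48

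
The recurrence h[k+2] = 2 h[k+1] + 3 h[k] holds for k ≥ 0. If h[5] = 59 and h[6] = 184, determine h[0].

2

Rearranging, h[k-2] = (h[k] - 2 h[k-1]) / 3.
h[4] = (184 - 2*59) / 3 = 66/3 = 22
h[3] = (59 - 2*22) / 3 = 15/3 = 5
h[2] = (22 - 2*5) / 3 = 12/3 = 4
h[1] = (5 - 2*4) / 3 = -3/3 = -1
h[0] = (4 - 2*(-1)) / 3 = 6/3 = 2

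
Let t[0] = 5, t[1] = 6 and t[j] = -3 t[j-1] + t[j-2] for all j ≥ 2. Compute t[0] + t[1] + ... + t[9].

t[2] = -3*6 + 5 = -13
t[3] = -3*(-13) + 6 = 45
t[4] = -3*45 + (-13) = -148
t[5] = -3*(-148) + 45 = 489
t[6] = -3*489 + (-148) = -1615
t[7] = -3*(-1615) + 489 = 5334
t[8] = -3*5334 + (-1615) = -17617
t[9] = -3*(-17617) + 5334 = 58185
Sum = 5 + 6 + (-13) + 45 + (-148) + 489 + (-1615) + 5334 + (-17617) + 58185 = 44671

44671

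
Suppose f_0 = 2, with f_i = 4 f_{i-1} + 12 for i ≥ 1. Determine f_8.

393212

f_1 = 4*2 + 12 = 20
f_2 = 4*20 + 12 = 92
f_3 = 4*92 + 12 = 380
f_4 = 4*380 + 12 = 1532
f_5 = 4*1532 + 12 = 6140
f_6 = 4*6140 + 12 = 24572
f_7 = 4*24572 + 12 = 98300
f_8 = 4*98300 + 12 = 393212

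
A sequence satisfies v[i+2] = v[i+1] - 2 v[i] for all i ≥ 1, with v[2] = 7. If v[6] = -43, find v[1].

Let v[1] = y.
v[3] = 7 - 2y
v[4] = -7 - 2y
v[5] = -21 + 2y
v[6] = -7 + 6y
So -7 + 6y = -43, giving y = -6.

-6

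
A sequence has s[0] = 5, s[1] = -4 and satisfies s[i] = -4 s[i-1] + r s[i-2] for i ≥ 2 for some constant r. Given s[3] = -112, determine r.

2

s[2] = 16 + 5r
s[3] = -64 - 24r
So -64 - 24r = -112, giving r = 2.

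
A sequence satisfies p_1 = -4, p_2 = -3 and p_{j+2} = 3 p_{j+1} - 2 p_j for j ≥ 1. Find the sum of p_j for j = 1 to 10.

973

p_3 = 3(-3) - 2(-4) = -1
p_4 = 3(-1) - 2(-3) = 3
p_5 = 3(3) - 2(-1) = 11
p_6 = 3(11) - 2(3) = 27
p_7 = 3(27) - 2(11) = 59
p_8 = 3(59) - 2(27) = 123
p_9 = 3(123) - 2(59) = 251
p_{10} = 3(251) - 2(123) = 507
Sum = (-4) + (-3) + (-1) + 3 + 11 + 27 + 59 + 123 + 251 + 507 = 973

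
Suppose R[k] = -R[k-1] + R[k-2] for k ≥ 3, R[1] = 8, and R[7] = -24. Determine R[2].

Let R[2] = v.
R[3] = 8 - v
R[4] = -8 + 2v
R[5] = 16 - 3v
R[6] = -24 + 5v
R[7] = 40 - 8v
So 40 - 8v = -24, giving v = 8.

8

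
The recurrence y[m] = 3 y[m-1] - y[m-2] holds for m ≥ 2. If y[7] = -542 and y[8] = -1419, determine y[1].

2

Rearranging, y[m-2] = -(y[m] - 3 y[m-1]).
y[6] = -(-1419 - 3·(-542)) = -207
y[5] = -(-542 - 3·(-207)) = -79
y[4] = -(-207 - 3·(-79)) = -30
y[3] = -(-79 - 3·(-30)) = -11
y[2] = -(-30 - 3·(-11)) = -3
y[1] = -(-11 - 3·(-3)) = 2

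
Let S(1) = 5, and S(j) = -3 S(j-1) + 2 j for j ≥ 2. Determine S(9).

S(2) = -3·5 + 4 = -11
S(3) = -3·(-11) + 6 = 39
S(4) = -3·39 + 8 = -109
S(5) = -3·(-109) + 10 = 337
S(6) = -3·337 + 12 = -999
S(7) = -3·(-999) + 14 = 3011
S(8) = -3·3011 + 16 = -9017
S(9) = -3·(-9017) + 18 = 27069

27069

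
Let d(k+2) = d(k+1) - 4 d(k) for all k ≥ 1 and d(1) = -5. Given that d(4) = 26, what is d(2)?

Let d(2) = z.
d(3) = 20 + z
d(4) = 20 - 3z
So 20 - 3z = 26, giving z = -2.

-2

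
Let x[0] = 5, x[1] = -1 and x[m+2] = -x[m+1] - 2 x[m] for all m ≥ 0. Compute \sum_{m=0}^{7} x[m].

x[2] = -(-1) - 2·5 = -9
x[3] = -(-9) - 2·(-1) = 11
x[4] = -11 - 2·(-9) = 7
x[5] = -7 - 2·11 = -29
x[6] = -(-29) - 2·7 = 15
x[7] = -15 - 2·(-29) = 43
Sum = 5 + (-1) + (-9) + 11 + 7 + (-29) + 15 + 43 = 42

42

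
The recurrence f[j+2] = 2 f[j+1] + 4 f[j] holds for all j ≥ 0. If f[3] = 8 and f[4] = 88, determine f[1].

Rearranging, f[j-2] = (f[j] - 2 f[j-1]) / 4.
f[2] = (88 - 2(8)) / 4 = 72/4 = 18
f[1] = (8 - 2(18)) / 4 = -28/4 = -7

-7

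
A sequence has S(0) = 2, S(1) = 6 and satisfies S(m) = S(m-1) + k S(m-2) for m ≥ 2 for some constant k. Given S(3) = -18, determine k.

-3

S(2) = 6 + 2k
S(3) = 6 + 8k
So 6 + 8k = -18, giving k = -3.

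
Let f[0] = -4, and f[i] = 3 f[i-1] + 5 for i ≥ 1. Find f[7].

f[1] = 3·(-4) + 5 = -7
f[2] = 3·(-7) + 5 = -16
f[3] = 3·(-16) + 5 = -43
f[4] = 3·(-43) + 5 = -124
f[5] = 3·(-124) + 5 = -367
f[6] = 3·(-367) + 5 = -1096
f[7] = 3·(-1096) + 5 = -3283

-3283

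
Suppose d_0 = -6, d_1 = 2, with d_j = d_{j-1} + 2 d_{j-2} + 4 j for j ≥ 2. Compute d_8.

658

d_2 = 2 + 2*(-6) + 8 = -2
d_3 = (-2) + 2*2 + 12 = 14
d_4 = 14 + 2*(-2) + 16 = 26
d_5 = 26 + 2*14 + 20 = 74
d_6 = 74 + 2*26 + 24 = 150
d_7 = 150 + 2*74 + 28 = 326
d_8 = 326 + 2*150 + 32 = 658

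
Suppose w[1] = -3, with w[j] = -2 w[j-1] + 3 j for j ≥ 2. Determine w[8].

w[2] = -2(-3) + 6 = 12
w[3] = -2(12) + 9 = -15
w[4] = -2(-15) + 12 = 42
w[5] = -2(42) + 15 = -69
w[6] = -2(-69) + 18 = 156
w[7] = -2(156) + 21 = -291
w[8] = -2(-291) + 24 = 606

606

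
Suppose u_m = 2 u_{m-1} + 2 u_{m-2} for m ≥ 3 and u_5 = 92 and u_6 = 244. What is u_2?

-1

Rearranging, u_{m-2} = (u_m - 2 u_{m-1}) / 2.
u_4 = (244 - 2(92)) / 2 = 60/2 = 30
u_3 = (92 - 2(30)) / 2 = 32/2 = 16
u_2 = (30 - 2(16)) / 2 = -2/2 = -1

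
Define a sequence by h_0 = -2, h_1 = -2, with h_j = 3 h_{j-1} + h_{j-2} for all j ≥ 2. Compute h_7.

h_2 = 3·(-2) + (-2) = -8
h_3 = 3·(-8) + (-2) = -26
h_4 = 3·(-26) + (-8) = -86
h_5 = 3·(-86) + (-26) = -284
h_6 = 3·(-284) + (-86) = -938
h_7 = 3·(-938) + (-284) = -3098

-3098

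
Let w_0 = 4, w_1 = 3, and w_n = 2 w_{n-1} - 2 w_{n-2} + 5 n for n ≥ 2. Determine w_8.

-46

w_2 = 2·3 - 2·4 + 10 = 8
w_3 = 2·8 - 2·3 + 15 = 25
w_4 = 2·25 - 2·8 + 20 = 54
w_5 = 2·54 - 2·25 + 25 = 83
w_6 = 2·83 - 2·54 + 30 = 88
w_7 = 2·88 - 2·83 + 35 = 45
w_8 = 2·45 - 2·88 + 40 = -46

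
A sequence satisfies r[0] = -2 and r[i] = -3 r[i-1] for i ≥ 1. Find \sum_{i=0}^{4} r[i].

-122

r[1] = -3*(-2) = 6
r[2] = -3*6 = -18
r[3] = -3*(-18) = 54
r[4] = -3*54 = -162
Sum = (-2) + 6 + (-18) + 54 + (-162) = -122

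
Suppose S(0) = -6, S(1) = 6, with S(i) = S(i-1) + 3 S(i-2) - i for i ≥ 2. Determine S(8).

S(2) = 6 + 3*(-6) - 2 = -14
S(3) = (-14) + 3*6 - 3 = 1
S(4) = 1 + 3*(-14) - 4 = -45
S(5) = (-45) + 3*1 - 5 = -47
S(6) = (-47) + 3*(-45) - 6 = -188
S(7) = (-188) + 3*(-47) - 7 = -336
S(8) = (-336) + 3*(-188) - 8 = -908

-908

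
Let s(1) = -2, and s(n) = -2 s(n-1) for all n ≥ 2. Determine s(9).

s(2) = -2·(-2) = 4
s(3) = -2·4 = -8
s(4) = -2·(-8) = 16
s(5) = -2·16 = -32
s(6) = -2·(-32) = 64
s(7) = -2·64 = -128
s(8) = -2·(-128) = 256
s(9) = -2·256 = -512

-512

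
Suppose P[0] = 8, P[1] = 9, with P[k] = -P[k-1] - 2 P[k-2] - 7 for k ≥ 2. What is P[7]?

171

P[2] = -9 - 2(8) - 7 = -32
P[3] = -(-32) - 2(9) - 7 = 7
P[4] = -7 - 2(-32) - 7 = 50
P[5] = -50 - 2(7) - 7 = -71
P[6] = -(-71) - 2(50) - 7 = -36
P[7] = -(-36) - 2(-71) - 7 = 171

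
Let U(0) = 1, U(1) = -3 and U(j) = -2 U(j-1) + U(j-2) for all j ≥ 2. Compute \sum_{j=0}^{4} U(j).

29

U(2) = -2·(-3) + 1 = 7
U(3) = -2·7 + (-3) = -17
U(4) = -2·(-17) + 7 = 41
Sum = 1 + (-3) + 7 + (-17) + 41 = 29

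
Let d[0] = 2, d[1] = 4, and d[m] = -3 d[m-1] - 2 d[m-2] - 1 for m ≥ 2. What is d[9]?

3234

d[2] = -3(4) - 2(2) - 1 = -17
d[3] = -3(-17) - 2(4) - 1 = 42
d[4] = -3(42) - 2(-17) - 1 = -93
d[5] = -3(-93) - 2(42) - 1 = 194
d[6] = -3(194) - 2(-93) - 1 = -397
d[7] = -3(-397) - 2(194) - 1 = 802
d[8] = -3(802) - 2(-397) - 1 = -1613
d[9] = -3(-1613) - 2(802) - 1 = 3234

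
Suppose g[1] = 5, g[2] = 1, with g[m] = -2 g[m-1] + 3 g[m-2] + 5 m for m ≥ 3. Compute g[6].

-419

g[3] = -2*1 + 3*5 + 15 = 28
g[4] = -2*28 + 3*1 + 20 = -33
g[5] = -2*(-33) + 3*28 + 25 = 175
g[6] = -2*175 + 3*(-33) + 30 = -419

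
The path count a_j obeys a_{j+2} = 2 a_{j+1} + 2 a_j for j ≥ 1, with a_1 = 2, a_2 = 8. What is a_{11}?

a_3 = 2*8 + 2*2 = 20
a_4 = 2*20 + 2*8 = 56
a_5 = 2*56 + 2*20 = 152
a_6 = 2*152 + 2*56 = 416
a_7 = 2*416 + 2*152 = 1136
a_8 = 2*1136 + 2*416 = 3104
a_9 = 2*3104 + 2*1136 = 8480
a_{10} = 2*8480 + 2*3104 = 23168
a_{11} = 2*23168 + 2*8480 = 63296

63296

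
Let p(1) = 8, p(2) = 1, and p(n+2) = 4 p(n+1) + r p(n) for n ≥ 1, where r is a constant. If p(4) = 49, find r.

1

p(3) = 4 + 8r
p(4) = 16 + 33r
So 16 + 33r = 49, giving r = 1.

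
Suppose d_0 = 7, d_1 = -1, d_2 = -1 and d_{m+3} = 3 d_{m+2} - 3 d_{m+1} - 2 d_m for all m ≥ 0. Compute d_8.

587

d_3 = 3*(-1) - 3*(-1) - 2*7 = -14
d_4 = 3*(-14) - 3*(-1) - 2*(-1) = -37
d_5 = 3*(-37) - 3*(-14) - 2*(-1) = -67
d_6 = 3*(-67) - 3*(-37) - 2*(-14) = -62
d_7 = 3*(-62) - 3*(-67) - 2*(-37) = 89
d_8 = 3*89 - 3*(-62) - 2*(-67) = 587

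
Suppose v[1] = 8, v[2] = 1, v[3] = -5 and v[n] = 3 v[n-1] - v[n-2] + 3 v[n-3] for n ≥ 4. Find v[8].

656

v[4] = 3*(-5) - 1 + 3*8 = 8
v[5] = 3*8 - (-5) + 3*1 = 32
v[6] = 3*32 - 8 + 3*(-5) = 73
v[7] = 3*73 - 32 + 3*8 = 211
v[8] = 3*211 - 73 + 3*32 = 656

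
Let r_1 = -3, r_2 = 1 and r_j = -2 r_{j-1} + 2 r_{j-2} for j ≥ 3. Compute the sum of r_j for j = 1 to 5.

-44

r_3 = -2(1) + 2(-3) = -8
r_4 = -2(-8) + 2(1) = 18
r_5 = -2(18) + 2(-8) = -52
Sum = (-3) + 1 + (-8) + 18 + (-52) = -44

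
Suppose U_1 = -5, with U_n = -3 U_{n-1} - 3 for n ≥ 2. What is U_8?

9294

U_2 = -3*(-5) - 3 = 12
U_3 = -3*12 - 3 = -39
U_4 = -3*(-39) - 3 = 114
U_5 = -3*114 - 3 = -345
U_6 = -3*(-345) - 3 = 1032
U_7 = -3*1032 - 3 = -3099
U_8 = -3*(-3099) - 3 = 9294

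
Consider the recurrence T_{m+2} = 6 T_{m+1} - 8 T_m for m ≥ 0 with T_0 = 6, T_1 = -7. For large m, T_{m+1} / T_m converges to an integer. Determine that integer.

The characteristic equation is r^2 - 6r + 8 = 0, which factors as (r - 4)(r - 2) = 0.
So the roots are 4 and 2. Since |4| > |2| and the coefficient of 4^m is non-zero, the ratio tends to 4.

4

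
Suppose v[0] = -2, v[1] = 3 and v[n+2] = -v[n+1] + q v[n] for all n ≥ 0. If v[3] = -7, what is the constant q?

-2

v[2] = -3 - 2q
v[3] = 3 + 5q
So 3 + 5q = -7, giving q = -2.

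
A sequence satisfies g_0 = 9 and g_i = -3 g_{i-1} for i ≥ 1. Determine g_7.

g_1 = -3·9 = -27
g_2 = -3·(-27) = 81
g_3 = -3·81 = -243
g_4 = -3·(-243) = 729
g_5 = -3·729 = -2187
g_6 = -3·(-2187) = 6561
g_7 = -3·6561 = -19683

-19683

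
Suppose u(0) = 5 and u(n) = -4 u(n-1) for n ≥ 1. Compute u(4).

u(1) = -4(5) = -20
u(2) = -4(-20) = 80
u(3) = -4(80) = -320
u(4) = -4(-320) = 1280

1280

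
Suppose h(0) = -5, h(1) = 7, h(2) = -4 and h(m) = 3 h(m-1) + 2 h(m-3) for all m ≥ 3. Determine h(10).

-55816

h(3) = 3*(-4) + 2*(-5) = -22
h(4) = 3*(-22) + 2*7 = -52
h(5) = 3*(-52) + 2*(-4) = -164
h(6) = 3*(-164) + 2*(-22) = -536
h(7) = 3*(-536) + 2*(-52) = -1712
h(8) = 3*(-1712) + 2*(-164) = -5464
h(9) = 3*(-5464) + 2*(-536) = -17464
h(10) = 3*(-17464) + 2*(-1712) = -55816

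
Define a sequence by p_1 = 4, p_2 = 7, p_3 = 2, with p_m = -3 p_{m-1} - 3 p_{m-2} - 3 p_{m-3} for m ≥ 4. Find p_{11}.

9126

p_4 = -3(2) - 3(7) - 3(4) = -39
p_5 = -3(-39) - 3(2) - 3(7) = 90
p_6 = -3(90) - 3(-39) - 3(2) = -159
p_7 = -3(-159) - 3(90) - 3(-39) = 324
p_8 = -3(324) - 3(-159) - 3(90) = -765
p_9 = -3(-765) - 3(324) - 3(-159) = 1800
p_{10} = -3(1800) - 3(-765) - 3(324) = -4077
p_{11} = -3(-4077) - 3(1800) - 3(-765) = 9126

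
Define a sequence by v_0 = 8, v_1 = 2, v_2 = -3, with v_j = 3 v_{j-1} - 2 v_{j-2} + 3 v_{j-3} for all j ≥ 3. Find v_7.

v_3 = 3·(-3) - 2·2 + 3·8 = 11
v_4 = 3·11 - 2·(-3) + 3·2 = 45
v_5 = 3·45 - 2·11 + 3·(-3) = 104
v_6 = 3·104 - 2·45 + 3·11 = 255
v_7 = 3·255 - 2·104 + 3·45 = 692

692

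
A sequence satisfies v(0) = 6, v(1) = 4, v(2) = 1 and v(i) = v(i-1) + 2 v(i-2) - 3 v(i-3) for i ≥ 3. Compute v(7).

v(3) = 1 + 2*4 - 3*6 = -9
v(4) = (-9) + 2*1 - 3*4 = -19
v(5) = (-19) + 2*(-9) - 3*1 = -40
v(6) = (-40) + 2*(-19) - 3*(-9) = -51
v(7) = (-51) + 2*(-40) - 3*(-19) = -74

-74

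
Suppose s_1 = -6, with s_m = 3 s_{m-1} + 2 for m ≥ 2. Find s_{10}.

s_2 = 3·(-6) + 2 = -16
s_3 = 3·(-16) + 2 = -46
s_4 = 3·(-46) + 2 = -136
s_5 = 3·(-136) + 2 = -406
s_6 = 3·(-406) + 2 = -1216
s_7 = 3·(-1216) + 2 = -3646
s_8 = 3·(-3646) + 2 = -10936
s_9 = 3·(-10936) + 2 = -32806
s_{10} = 3·(-32806) + 2 = -98416

-98416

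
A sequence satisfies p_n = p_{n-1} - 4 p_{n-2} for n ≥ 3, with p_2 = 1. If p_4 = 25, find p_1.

Let p_1 = z.
p_3 = 1 - 4z
p_4 = -3 - 4z
So -3 - 4z = 25, giving z = -7.

-7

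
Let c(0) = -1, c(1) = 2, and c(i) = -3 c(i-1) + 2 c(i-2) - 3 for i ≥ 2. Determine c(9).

c(2) = -3(2) + 2(-1) - 3 = -11
c(3) = -3(-11) + 2(2) - 3 = 34
c(4) = -3(34) + 2(-11) - 3 = -127
c(5) = -3(-127) + 2(34) - 3 = 446
c(6) = -3(446) + 2(-127) - 3 = -1595
c(7) = -3(-1595) + 2(446) - 3 = 5674
c(8) = -3(5674) + 2(-1595) - 3 = -20215
c(9) = -3(-20215) + 2(5674) - 3 = 71990

71990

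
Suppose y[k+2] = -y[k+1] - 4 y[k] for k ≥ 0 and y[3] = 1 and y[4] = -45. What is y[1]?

-3

Rearranging, y[k-2] = (y[k] + y[k-1]) / -4.
y[2] = (-45 + 1) / -4 = -44/-4 = 11
y[1] = (1 + 11) / -4 = 12/-4 = -3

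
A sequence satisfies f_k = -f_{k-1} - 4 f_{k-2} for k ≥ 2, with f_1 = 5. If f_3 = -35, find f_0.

-5

Let f_0 = w.
f_2 = -5 - 4w
f_3 = -15 + 4w
So -15 + 4w = -35, giving w = -5.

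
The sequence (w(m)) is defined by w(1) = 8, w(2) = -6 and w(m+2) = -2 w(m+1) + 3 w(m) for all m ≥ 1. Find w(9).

w(3) = -2*(-6) + 3*8 = 36
w(4) = -2*36 + 3*(-6) = -90
w(5) = -2*(-90) + 3*36 = 288
w(6) = -2*288 + 3*(-90) = -846
w(7) = -2*(-846) + 3*288 = 2556
w(8) = -2*2556 + 3*(-846) = -7650
w(9) = -2*(-7650) + 3*2556 = 22968

22968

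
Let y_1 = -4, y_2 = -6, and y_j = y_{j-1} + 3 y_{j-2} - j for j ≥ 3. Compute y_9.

-3099

y_3 = (-6) + 3*(-4) - 3 = -21
y_4 = (-21) + 3*(-6) - 4 = -43
y_5 = (-43) + 3*(-21) - 5 = -111
y_6 = (-111) + 3*(-43) - 6 = -246
y_7 = (-246) + 3*(-111) - 7 = -586
y_8 = (-586) + 3*(-246) - 8 = -1332
y_9 = (-1332) + 3*(-586) - 9 = -3099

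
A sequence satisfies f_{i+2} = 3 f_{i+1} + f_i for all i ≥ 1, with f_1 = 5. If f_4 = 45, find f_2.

Let f_2 = y.
f_3 = 5 + 3y
f_4 = 15 + 10y
So 15 + 10y = 45, giving y = 3.

3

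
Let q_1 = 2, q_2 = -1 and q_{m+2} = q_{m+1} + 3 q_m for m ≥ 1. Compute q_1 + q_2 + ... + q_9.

630

q_3 = (-1) + 3*2 = 5
q_4 = 5 + 3*(-1) = 2
q_5 = 2 + 3*5 = 17
q_6 = 17 + 3*2 = 23
q_7 = 23 + 3*17 = 74
q_8 = 74 + 3*23 = 143
q_9 = 143 + 3*74 = 365
Sum = 2 + (-1) + 5 + 2 + 17 + 23 + 74 + 143 + 365 = 630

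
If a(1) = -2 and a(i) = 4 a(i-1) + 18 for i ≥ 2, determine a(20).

1099511627770

The fixed point is 18/(1 - 4) = -6, so a(i) + 6 = 4(a(i-1) + 6).
Hence a(i) = 4·4^{i-1} - 6.
a(20) = 4·4^{19} - 6 = 4·274877906944 - 6 = 1099511627770.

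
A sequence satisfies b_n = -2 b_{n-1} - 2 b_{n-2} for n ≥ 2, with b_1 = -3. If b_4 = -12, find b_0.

3

Let b_0 = x.
b_2 = 6 - 2x
b_3 = -6 + 4x
b_4 = -4x
So -4x = -12, giving x = 3.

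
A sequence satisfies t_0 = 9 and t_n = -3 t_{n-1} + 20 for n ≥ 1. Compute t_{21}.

-41841412807

The fixed point is 20/(1 + 3) = 5, so t_n - 5 = -3(t_{n-1} - 5).
Hence t_n = 4·(-3)^n + 5.
t_{21} = 4·(-3)^{21} + 5 = 4·-10460353203 + 5 = -41841412807.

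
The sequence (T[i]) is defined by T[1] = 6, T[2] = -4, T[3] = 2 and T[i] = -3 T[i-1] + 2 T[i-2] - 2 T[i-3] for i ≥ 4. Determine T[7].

1210

T[4] = -3·2 + 2·(-4) - 2·6 = -26
T[5] = -3·(-26) + 2·2 - 2·(-4) = 90
T[6] = -3·90 + 2·(-26) - 2·2 = -326
T[7] = -3·(-326) + 2·90 - 2·(-26) = 1210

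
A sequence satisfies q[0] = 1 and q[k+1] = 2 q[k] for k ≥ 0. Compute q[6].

q[1] = 2(1) = 2
q[2] = 2(2) = 4
q[3] = 2(4) = 8
q[4] = 2(8) = 16
q[5] = 2(16) = 32
q[6] = 2(32) = 64

64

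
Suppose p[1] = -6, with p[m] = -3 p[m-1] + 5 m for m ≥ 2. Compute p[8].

17917

p[2] = -3*(-6) + 10 = 28
p[3] = -3*28 + 15 = -69
p[4] = -3*(-69) + 20 = 227
p[5] = -3*227 + 25 = -656
p[6] = -3*(-656) + 30 = 1998
p[7] = -3*1998 + 35 = -5959
p[8] = -3*(-5959) + 40 = 17917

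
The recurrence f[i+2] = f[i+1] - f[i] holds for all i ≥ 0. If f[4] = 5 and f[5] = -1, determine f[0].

Rearranging, f[i-2] = -(f[i] - f[i-1]).
f[3] = -(-1 - 5) = 6
f[2] = -(5 - 6) = 1
f[1] = -(6 - 1) = -5
f[0] = -(1 - (-5)) = -6

-6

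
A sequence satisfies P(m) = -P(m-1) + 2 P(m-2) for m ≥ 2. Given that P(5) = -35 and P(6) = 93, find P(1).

5

Rearranging, P(m-2) = (P(m) + P(m-1)) / 2.
P(4) = (93 + (-35)) / 2 = 58/2 = 29
P(3) = (-35 + 29) / 2 = -6/2 = -3
P(2) = (29 + (-3)) / 2 = 26/2 = 13
P(1) = (-3 + 13) / 2 = 10/2 = 5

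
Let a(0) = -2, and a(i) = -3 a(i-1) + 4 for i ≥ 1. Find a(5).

a(1) = -3(-2) + 4 = 10
a(2) = -3(10) + 4 = -26
a(3) = -3(-26) + 4 = 82
a(4) = -3(82) + 4 = -242
a(5) = -3(-242) + 4 = 730

730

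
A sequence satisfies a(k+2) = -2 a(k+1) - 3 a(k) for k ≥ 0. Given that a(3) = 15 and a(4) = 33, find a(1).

Rearranging, a(k-2) = (a(k) + 2 a(k-1)) / -3.
a(2) = (33 + 2(15)) / -3 = 63/-3 = -21
a(1) = (15 + 2(-21)) / -3 = -27/-3 = 9

9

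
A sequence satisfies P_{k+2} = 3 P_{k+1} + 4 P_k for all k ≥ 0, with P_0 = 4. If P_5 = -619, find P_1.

Let P_1 = y.
P_2 = 16 + 3y
P_3 = 48 + 13y
P_4 = 208 + 51y
P_5 = 816 + 205y
So 816 + 205y = -619, giving y = -7.

-7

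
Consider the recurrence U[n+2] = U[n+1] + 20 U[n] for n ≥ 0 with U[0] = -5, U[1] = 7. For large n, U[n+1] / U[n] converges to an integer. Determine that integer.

The characteristic equation is r^2 - r - 20 = 0, which factors as (r - 5)(r + 4) = 0.
So the roots are 5 and -4. Since |5| > |-4| and the coefficient of 5^n is non-zero, the ratio tends to 5.

5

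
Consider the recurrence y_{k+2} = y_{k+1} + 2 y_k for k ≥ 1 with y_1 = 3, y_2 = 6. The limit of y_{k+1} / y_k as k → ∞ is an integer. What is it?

The characteristic equation is r^2 - r - 2 = 0, which factors as (r - 2)(r + 1) = 0.
So the roots are 2 and -1. Since |2| > |-1| and the coefficient of 2^k is non-zero, the ratio tends to 2.

2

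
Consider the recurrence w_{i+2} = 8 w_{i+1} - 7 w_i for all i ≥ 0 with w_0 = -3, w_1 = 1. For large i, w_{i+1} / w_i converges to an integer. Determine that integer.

The characteristic equation is r^2 - 8r + 7 = 0, which factors as (r - 7)(r - 1) = 0.
So the roots are 7 and 1. Since |7| > |1| and the coefficient of 7^i is non-zero, the ratio tends to 7.

7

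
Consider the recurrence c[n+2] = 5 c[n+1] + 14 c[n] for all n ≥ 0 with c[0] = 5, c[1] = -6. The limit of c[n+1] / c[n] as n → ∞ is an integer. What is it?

7

The characteristic equation is r^2 - 5r - 14 = 0, which factors as (r - 7)(r + 2) = 0.
So the roots are 7 and -2. Since |7| > |-2| and the coefficient of 7^n is non-zero, the ratio tends to 7.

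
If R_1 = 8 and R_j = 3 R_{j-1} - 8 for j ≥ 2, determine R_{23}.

125524238440

The fixed point is -8/(1 - 3) = 4, so R_j - 4 = 3(R_{j-1} - 4).
Hence R_j = 4·3^{j-1} + 4.
R_{23} = 4·3^{22} + 4 = 4·31381059609 + 4 = 125524238440.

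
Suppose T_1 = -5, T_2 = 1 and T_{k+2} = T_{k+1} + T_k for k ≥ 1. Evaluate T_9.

T_3 = 1 + (-5) = -4
T_4 = (-4) + 1 = -3
T_5 = (-3) + (-4) = -7
T_6 = (-7) + (-3) = -10
T_7 = (-10) + (-7) = -17
T_8 = (-17) + (-10) = -27
T_9 = (-27) + (-17) = -44

-44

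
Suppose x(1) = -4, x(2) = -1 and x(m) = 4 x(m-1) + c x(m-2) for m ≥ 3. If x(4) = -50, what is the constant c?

x(3) = -4 - 4c
x(4) = -16 - 17c
So -16 - 17c = -50, giving c = 2.

2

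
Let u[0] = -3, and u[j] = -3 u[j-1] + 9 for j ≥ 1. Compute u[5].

u[1] = -3(-3) + 9 = 18
u[2] = -3(18) + 9 = -45
u[3] = -3(-45) + 9 = 144
u[4] = -3(144) + 9 = -423
u[5] = -3(-423) + 9 = 1278

1278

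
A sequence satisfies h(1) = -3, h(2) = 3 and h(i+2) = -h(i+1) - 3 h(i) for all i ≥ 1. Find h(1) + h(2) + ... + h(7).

-3

h(3) = -3 - 3·(-3) = 6
h(4) = -6 - 3·3 = -15
h(5) = -(-15) - 3·6 = -3
h(6) = -(-3) - 3·(-15) = 48
h(7) = -48 - 3·(-3) = -39
Sum = (-3) + 3 + 6 + (-15) + (-3) + 48 + (-39) = -3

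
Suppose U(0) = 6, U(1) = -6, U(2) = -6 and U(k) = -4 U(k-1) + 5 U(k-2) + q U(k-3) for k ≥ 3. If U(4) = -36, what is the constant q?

1

U(3) = -6 + 6q
U(4) = -6 - 30q
So -6 - 30q = -36, giving q = 1.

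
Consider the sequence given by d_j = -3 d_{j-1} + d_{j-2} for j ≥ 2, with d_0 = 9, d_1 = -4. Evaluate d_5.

-733

d_2 = -3(-4) + 9 = 21
d_3 = -3(21) + (-4) = -67
d_4 = -3(-67) + 21 = 222
d_5 = -3(222) + (-67) = -733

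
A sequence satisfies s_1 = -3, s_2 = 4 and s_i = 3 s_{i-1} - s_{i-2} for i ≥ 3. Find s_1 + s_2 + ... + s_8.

3129

s_3 = 3·4 - (-3) = 15
s_4 = 3·15 - 4 = 41
s_5 = 3·41 - 15 = 108
s_6 = 3·108 - 41 = 283
s_7 = 3·283 - 108 = 741
s_8 = 3·741 - 283 = 1940
Sum = (-3) + 4 + 15 + 41 + 108 + 283 + 741 + 1940 = 3129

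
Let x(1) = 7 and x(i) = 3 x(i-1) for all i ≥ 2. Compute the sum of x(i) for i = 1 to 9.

x(2) = 3*7 = 21
x(3) = 3*21 = 63
x(4) = 3*63 = 189
x(5) = 3*189 = 567
x(6) = 3*567 = 1701
x(7) = 3*1701 = 5103
x(8) = 3*5103 = 15309
x(9) = 3*15309 = 45927
Sum = 7 + 21 + 63 + 189 + 567 + 1701 + 5103 + 15309 + 45927 = 68887

68887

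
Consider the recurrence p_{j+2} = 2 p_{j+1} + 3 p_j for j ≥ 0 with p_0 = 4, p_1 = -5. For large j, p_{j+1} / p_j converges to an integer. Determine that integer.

3

The characteristic equation is r^2 - 2r - 3 = 0, which factors as (r - 3)(r + 1) = 0.
So the roots are 3 and -1. Since |3| > |-1| and the coefficient of 3^j is non-zero, the ratio tends to 3.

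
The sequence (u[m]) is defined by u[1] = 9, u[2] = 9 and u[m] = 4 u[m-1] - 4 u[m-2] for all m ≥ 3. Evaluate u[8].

-2880

u[3] = 4*9 - 4*9 = 0
u[4] = 4*0 - 4*9 = -36
u[5] = 4*(-36) - 4*0 = -144
u[6] = 4*(-144) - 4*(-36) = -432
u[7] = 4*(-432) - 4*(-144) = -1152
u[8] = 4*(-1152) - 4*(-432) = -2880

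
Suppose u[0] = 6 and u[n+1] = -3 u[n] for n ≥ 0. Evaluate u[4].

u[1] = -3·6 = -18
u[2] = -3·(-18) = 54
u[3] = -3·54 = -162
u[4] = -3·(-162) = 486

486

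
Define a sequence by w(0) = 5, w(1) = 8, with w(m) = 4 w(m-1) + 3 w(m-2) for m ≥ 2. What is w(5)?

w(2) = 4*8 + 3*5 = 47
w(3) = 4*47 + 3*8 = 212
w(4) = 4*212 + 3*47 = 989
w(5) = 4*989 + 3*212 = 4592

4592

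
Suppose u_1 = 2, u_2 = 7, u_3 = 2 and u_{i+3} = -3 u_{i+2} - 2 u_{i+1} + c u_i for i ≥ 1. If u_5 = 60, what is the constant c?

u_4 = -20 + 2c
u_5 = 56 + c
So 56 + c = 60, giving c = 4.

4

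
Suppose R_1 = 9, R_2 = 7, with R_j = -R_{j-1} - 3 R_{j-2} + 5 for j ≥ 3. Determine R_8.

463

R_3 = -7 - 3*9 + 5 = -29
R_4 = -(-29) - 3*7 + 5 = 13
R_5 = -13 - 3*(-29) + 5 = 79
R_6 = -79 - 3*13 + 5 = -113
R_7 = -(-113) - 3*79 + 5 = -119
R_8 = -(-119) - 3*(-113) + 5 = 463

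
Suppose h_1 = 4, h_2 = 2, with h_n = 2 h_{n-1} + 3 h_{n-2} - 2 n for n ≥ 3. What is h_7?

462

h_3 = 2*2 + 3*4 - 6 = 10
h_4 = 2*10 + 3*2 - 8 = 18
h_5 = 2*18 + 3*10 - 10 = 56
h_6 = 2*56 + 3*18 - 12 = 154
h_7 = 2*154 + 3*56 - 14 = 462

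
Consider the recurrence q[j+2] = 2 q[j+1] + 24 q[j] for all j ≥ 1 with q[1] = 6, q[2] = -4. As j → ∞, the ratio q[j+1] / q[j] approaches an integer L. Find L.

The characteristic equation is r^2 - 2r - 24 = 0, which factors as (r - 6)(r + 4) = 0.
So the roots are 6 and -4. Since |6| > |-4| and the coefficient of 6^j is non-zero, the ratio tends to 6.

6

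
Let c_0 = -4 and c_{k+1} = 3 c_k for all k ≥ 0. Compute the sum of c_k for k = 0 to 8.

-39364

c_1 = 3*(-4) = -12
c_2 = 3*(-12) = -36
c_3 = 3*(-36) = -108
c_4 = 3*(-108) = -324
c_5 = 3*(-324) = -972
c_6 = 3*(-972) = -2916
c_7 = 3*(-2916) = -8748
c_8 = 3*(-8748) = -26244
Sum = (-4) + (-12) + (-36) + (-108) + (-324) + (-972) + (-2916) + (-8748) + (-26244) = -39364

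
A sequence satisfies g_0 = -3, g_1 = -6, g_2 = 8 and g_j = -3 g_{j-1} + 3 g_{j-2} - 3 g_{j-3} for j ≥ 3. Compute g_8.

33741

g_3 = -3*8 + 3*(-6) - 3*(-3) = -33
g_4 = -3*(-33) + 3*8 - 3*(-6) = 141
g_5 = -3*141 + 3*(-33) - 3*8 = -546
g_6 = -3*(-546) + 3*141 - 3*(-33) = 2160
g_7 = -3*2160 + 3*(-546) - 3*141 = -8541
g_8 = -3*(-8541) + 3*2160 - 3*(-546) = 33741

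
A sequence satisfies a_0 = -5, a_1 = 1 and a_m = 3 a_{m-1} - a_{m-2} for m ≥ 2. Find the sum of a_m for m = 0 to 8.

a_2 = 3·1 - (-5) = 8
a_3 = 3·8 - 1 = 23
a_4 = 3·23 - 8 = 61
a_5 = 3·61 - 23 = 160
a_6 = 3·160 - 61 = 419
a_7 = 3·419 - 160 = 1097
a_8 = 3·1097 - 419 = 2872
Sum = (-5) + 1 + 8 + 23 + 61 + 160 + 419 + 1097 + 2872 = 4636

4636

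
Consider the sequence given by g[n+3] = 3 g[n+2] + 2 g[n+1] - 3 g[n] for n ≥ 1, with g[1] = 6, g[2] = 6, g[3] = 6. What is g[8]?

1038

g[4] = 3(6) + 2(6) - 3(6) = 12
g[5] = 3(12) + 2(6) - 3(6) = 30
g[6] = 3(30) + 2(12) - 3(6) = 96
g[7] = 3(96) + 2(30) - 3(12) = 312
g[8] = 3(312) + 2(96) - 3(30) = 1038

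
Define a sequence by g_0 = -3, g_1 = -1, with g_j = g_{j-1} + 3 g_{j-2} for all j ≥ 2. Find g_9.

-2461

g_2 = (-1) + 3*(-3) = -10
g_3 = (-10) + 3*(-1) = -13
g_4 = (-13) + 3*(-10) = -43
g_5 = (-43) + 3*(-13) = -82
g_6 = (-82) + 3*(-43) = -211
g_7 = (-211) + 3*(-82) = -457
g_8 = (-457) + 3*(-211) = -1090
g_9 = (-1090) + 3*(-457) = -2461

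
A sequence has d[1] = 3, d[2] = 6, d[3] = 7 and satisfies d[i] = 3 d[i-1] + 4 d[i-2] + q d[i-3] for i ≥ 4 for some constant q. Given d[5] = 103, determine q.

d[4] = 45 + 3q
d[5] = 163 + 15q
So 163 + 15q = 103, giving q = -4.

-4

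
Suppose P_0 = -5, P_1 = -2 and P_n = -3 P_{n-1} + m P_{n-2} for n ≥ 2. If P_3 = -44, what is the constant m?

-2

P_2 = 6 - 5m
P_3 = -18 + 13m
So -18 + 13m = -44, giving m = -2.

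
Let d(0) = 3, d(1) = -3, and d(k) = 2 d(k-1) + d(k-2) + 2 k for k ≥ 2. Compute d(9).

d(2) = 2(-3) + 3 + 4 = 1
d(3) = 2(1) + (-3) + 6 = 5
d(4) = 2(5) + 1 + 8 = 19
d(5) = 2(19) + 5 + 10 = 53
d(6) = 2(53) + 19 + 12 = 137
d(7) = 2(137) + 53 + 14 = 341
d(8) = 2(341) + 137 + 16 = 835
d(9) = 2(835) + 341 + 18 = 2029

2029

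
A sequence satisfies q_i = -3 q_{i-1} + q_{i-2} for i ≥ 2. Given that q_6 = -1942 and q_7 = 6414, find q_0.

Rearranging, q_{i-2} = q_i + 3 q_{i-1}.
q_5 = 6414 + 3(-1942) = 588
q_4 = -1942 + 3(588) = -178
q_3 = 588 + 3(-178) = 54
q_2 = -178 + 3(54) = -16
q_1 = 54 + 3(-16) = 6
q_0 = -16 + 3(6) = 2

2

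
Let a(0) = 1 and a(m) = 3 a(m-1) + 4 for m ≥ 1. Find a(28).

68630377364881

The fixed point is 4/(1 - 3) = -2, so a(m) + 2 = 3(a(m-1) + 2).
Hence a(m) = 3·3^m - 2.
a(28) = 3·3^{28} - 2 = 3·22876792454961 - 2 = 68630377364881.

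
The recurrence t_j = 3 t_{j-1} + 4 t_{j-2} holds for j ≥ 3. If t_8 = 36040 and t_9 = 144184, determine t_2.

4

Rearranging, t_{j-2} = (t_j - 3 t_{j-1}) / 4.
t_7 = (144184 - 3·36040) / 4 = 36064/4 = 9016
t_6 = (36040 - 3·9016) / 4 = 8992/4 = 2248
t_5 = (9016 - 3·2248) / 4 = 2272/4 = 568
t_4 = (2248 - 3·568) / 4 = 544/4 = 136
t_3 = (568 - 3·136) / 4 = 160/4 = 40
t_2 = (136 - 3·40) / 4 = 16/4 = 4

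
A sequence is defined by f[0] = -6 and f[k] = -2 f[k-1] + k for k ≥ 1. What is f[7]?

f[1] = -2(-6) + 1 = 13
f[2] = -2(13) + 2 = -24
f[3] = -2(-24) + 3 = 51
f[4] = -2(51) + 4 = -98
f[5] = -2(-98) + 5 = 201
f[6] = -2(201) + 6 = -396
f[7] = -2(-396) + 7 = 799

799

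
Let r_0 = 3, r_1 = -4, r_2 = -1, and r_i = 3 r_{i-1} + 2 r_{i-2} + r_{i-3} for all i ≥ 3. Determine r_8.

-5118

r_3 = 3·(-1) + 2·(-4) + 3 = -8
r_4 = 3·(-8) + 2·(-1) + (-4) = -30
r_5 = 3·(-30) + 2·(-8) + (-1) = -107
r_6 = 3·(-107) + 2·(-30) + (-8) = -389
r_7 = 3·(-389) + 2·(-107) + (-30) = -1411
r_8 = 3·(-1411) + 2·(-389) + (-107) = -5118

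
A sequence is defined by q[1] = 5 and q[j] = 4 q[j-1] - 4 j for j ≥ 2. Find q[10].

q[2] = 4*5 - 8 = 12
q[3] = 4*12 - 12 = 36
q[4] = 4*36 - 16 = 128
q[5] = 4*128 - 20 = 492
q[6] = 4*492 - 24 = 1944
q[7] = 4*1944 - 28 = 7748
q[8] = 4*7748 - 32 = 30960
q[9] = 4*30960 - 36 = 123804
q[10] = 4*123804 - 40 = 495176

495176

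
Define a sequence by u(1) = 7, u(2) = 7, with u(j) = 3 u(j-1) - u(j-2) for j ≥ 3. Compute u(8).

u(3) = 3(7) - 7 = 14
u(4) = 3(14) - 7 = 35
u(5) = 3(35) - 14 = 91
u(6) = 3(91) - 35 = 238
u(7) = 3(238) - 91 = 623
u(8) = 3(623) - 238 = 1631

1631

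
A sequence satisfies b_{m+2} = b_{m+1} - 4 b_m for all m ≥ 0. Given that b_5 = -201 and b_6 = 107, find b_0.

-7

Rearranging, b_{m-2} = (b_m - b_{m-1}) / -4.
b_4 = (107 - (-201)) / -4 = 308/-4 = -77
b_3 = (-201 - (-77)) / -4 = -124/-4 = 31
b_2 = (-77 - 31) / -4 = -108/-4 = 27
b_1 = (31 - 27) / -4 = 4/-4 = -1
b_0 = (27 - (-1)) / -4 = 28/-4 = -7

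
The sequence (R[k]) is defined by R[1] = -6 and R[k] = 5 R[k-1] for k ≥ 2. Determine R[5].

-3750

R[2] = 5·(-6) = -30
R[3] = 5·(-30) = -150
R[4] = 5·(-150) = -750
R[5] = 5·(-750) = -3750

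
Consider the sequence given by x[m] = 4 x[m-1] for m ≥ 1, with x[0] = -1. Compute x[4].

x[1] = 4*(-1) = -4
x[2] = 4*(-4) = -16
x[3] = 4*(-16) = -64
x[4] = 4*(-64) = -256

-256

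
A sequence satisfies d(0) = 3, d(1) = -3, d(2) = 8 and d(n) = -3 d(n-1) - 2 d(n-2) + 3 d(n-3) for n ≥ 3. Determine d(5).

d(3) = -3*8 - 2*(-3) + 3*3 = -9
d(4) = -3*(-9) - 2*8 + 3*(-3) = 2
d(5) = -3*2 - 2*(-9) + 3*8 = 36

36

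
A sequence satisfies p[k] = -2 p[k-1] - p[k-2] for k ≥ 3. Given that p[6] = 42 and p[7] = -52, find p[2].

Rearranging, p[k-2] = -(p[k] + 2 p[k-1]).
p[5] = -(-52 + 2*42) = -32
p[4] = -(42 + 2*(-32)) = 22
p[3] = -(-32 + 2*22) = -12
p[2] = -(22 + 2*(-12)) = 2

2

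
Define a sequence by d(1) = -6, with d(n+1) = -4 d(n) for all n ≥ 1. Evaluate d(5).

-1536

d(2) = -4·(-6) = 24
d(3) = -4·24 = -96
d(4) = -4·(-96) = 384
d(5) = -4·384 = -1536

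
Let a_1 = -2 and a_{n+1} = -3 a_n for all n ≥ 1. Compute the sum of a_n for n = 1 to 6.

a_2 = -3(-2) = 6
a_3 = -3(6) = -18
a_4 = -3(-18) = 54
a_5 = -3(54) = -162
a_6 = -3(-162) = 486
Sum = (-2) + 6 + (-18) + 54 + (-162) + 486 = 364

364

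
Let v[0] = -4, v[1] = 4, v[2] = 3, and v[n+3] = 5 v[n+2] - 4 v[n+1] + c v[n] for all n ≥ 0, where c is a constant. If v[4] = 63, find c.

-5

v[3] = -1 - 4c
v[4] = -17 - 16c
So -17 - 16c = 63, giving c = -5.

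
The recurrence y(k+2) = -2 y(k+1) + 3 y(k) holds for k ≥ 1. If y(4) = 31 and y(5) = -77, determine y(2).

7

Rearranging, y(k-2) = (y(k) + 2 y(k-1)) / 3.
y(3) = (-77 + 2*31) / 3 = -15/3 = -5
y(2) = (31 + 2*(-5)) / 3 = 21/3 = 7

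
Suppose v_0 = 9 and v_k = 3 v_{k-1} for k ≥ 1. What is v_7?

19683

v_1 = 3*9 = 27
v_2 = 3*27 = 81
v_3 = 3*81 = 243
v_4 = 3*243 = 729
v_5 = 3*729 = 2187
v_6 = 3*2187 = 6561
v_7 = 3*6561 = 19683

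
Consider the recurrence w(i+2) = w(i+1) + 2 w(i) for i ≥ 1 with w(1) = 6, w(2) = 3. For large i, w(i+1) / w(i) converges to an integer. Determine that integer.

The characteristic equation is r^2 - r - 2 = 0, which factors as (r - 2)(r + 1) = 0.
So the roots are 2 and -1. Since |2| > |-1| and the coefficient of 2^i is non-zero, the ratio tends to 2.

2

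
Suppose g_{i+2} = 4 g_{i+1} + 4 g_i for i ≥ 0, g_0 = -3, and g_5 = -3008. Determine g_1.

-4

Let g_1 = y.
g_2 = -12 + 4y
g_3 = -48 + 20y
g_4 = -240 + 96y
g_5 = -1152 + 464y
So -1152 + 464y = -3008, giving y = -4.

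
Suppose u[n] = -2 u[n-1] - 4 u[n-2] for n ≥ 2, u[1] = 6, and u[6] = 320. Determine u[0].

Let u[0] = w.
u[2] = -12 - 4w
u[3] = 8w
u[4] = 48
u[5] = -96 - 32w
u[6] = 64w
So 64w = 320, giving w = 5.

5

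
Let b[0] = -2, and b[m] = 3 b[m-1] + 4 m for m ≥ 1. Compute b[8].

b[1] = 3(-2) + 4 = -2
b[2] = 3(-2) + 8 = 2
b[3] = 3(2) + 12 = 18
b[4] = 3(18) + 16 = 70
b[5] = 3(70) + 20 = 230
b[6] = 3(230) + 24 = 714
b[7] = 3(714) + 28 = 2170
b[8] = 3(2170) + 32 = 6542

6542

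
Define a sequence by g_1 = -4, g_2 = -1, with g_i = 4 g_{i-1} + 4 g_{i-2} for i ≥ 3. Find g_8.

g_3 = 4(-1) + 4(-4) = -20
g_4 = 4(-20) + 4(-1) = -84
g_5 = 4(-84) + 4(-20) = -416
g_6 = 4(-416) + 4(-84) = -2000
g_7 = 4(-2000) + 4(-416) = -9664
g_8 = 4(-9664) + 4(-2000) = -46656

-46656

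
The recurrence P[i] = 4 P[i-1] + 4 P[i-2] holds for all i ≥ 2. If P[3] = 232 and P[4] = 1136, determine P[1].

6

Rearranging, P[i-2] = (P[i] - 4 P[i-1]) / 4.
P[2] = (1136 - 4*232) / 4 = 208/4 = 52
P[1] = (232 - 4*52) / 4 = 24/4 = 6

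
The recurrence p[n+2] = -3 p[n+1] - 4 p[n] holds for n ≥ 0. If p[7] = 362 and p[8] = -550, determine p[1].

Rearranging, p[n-2] = (p[n] + 3 p[n-1]) / -4.
p[6] = (-550 + 3(362)) / -4 = 536/-4 = -134
p[5] = (362 + 3(-134)) / -4 = -40/-4 = 10
p[4] = (-134 + 3(10)) / -4 = -104/-4 = 26
p[3] = (10 + 3(26)) / -4 = 88/-4 = -22
p[2] = (26 + 3(-22)) / -4 = -40/-4 = 10
p[1] = (-22 + 3(10)) / -4 = 8/-4 = -2

-2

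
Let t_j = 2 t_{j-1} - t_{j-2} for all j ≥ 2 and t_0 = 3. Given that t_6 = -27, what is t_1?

-2

Let t_1 = v.
t_2 = -3 + 2v
t_3 = -6 + 3v
t_4 = -9 + 4v
t_5 = -12 + 5v
t_6 = -15 + 6v
So -15 + 6v = -27, giving v = -2.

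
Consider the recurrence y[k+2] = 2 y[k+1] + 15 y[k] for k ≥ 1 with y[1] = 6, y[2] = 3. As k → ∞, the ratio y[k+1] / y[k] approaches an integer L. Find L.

5

The characteristic equation is r^2 - 2r - 15 = 0, which factors as (r - 5)(r + 3) = 0.
So the roots are 5 and -3. Since |5| > |-3| and the coefficient of 5^k is non-zero, the ratio tends to 5.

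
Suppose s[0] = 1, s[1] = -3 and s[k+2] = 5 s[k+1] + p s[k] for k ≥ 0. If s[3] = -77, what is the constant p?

-1

s[2] = -15 + p
s[3] = -75 + 2p
So -75 + 2p = -77, giving p = -1.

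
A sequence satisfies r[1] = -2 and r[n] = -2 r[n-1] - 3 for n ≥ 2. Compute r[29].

-268435457

The fixed point is -3/(1 + 2) = -1, so r[n] + 1 = -2(r[n-1] + 1).
Hence r[n] = -1·(-2)^{n-1} - 1.
r[29] = -1·(-2)^{28} - 1 = -1·268435456 - 1 = -268435457.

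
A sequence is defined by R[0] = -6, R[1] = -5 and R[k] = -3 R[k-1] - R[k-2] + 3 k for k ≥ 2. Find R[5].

-476

R[2] = -3(-5) - (-6) + 6 = 27
R[3] = -3(27) - (-5) + 9 = -67
R[4] = -3(-67) - 27 + 12 = 186
R[5] = -3(186) - (-67) + 15 = -476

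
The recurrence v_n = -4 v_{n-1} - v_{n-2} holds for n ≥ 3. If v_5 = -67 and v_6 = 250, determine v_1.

-3

Rearranging, v_{n-2} = -(v_n + 4 v_{n-1}).
v_4 = -(250 + 4*(-67)) = 18
v_3 = -(-67 + 4*18) = -5
v_2 = -(18 + 4*(-5)) = 2
v_1 = -(-5 + 4*2) = -3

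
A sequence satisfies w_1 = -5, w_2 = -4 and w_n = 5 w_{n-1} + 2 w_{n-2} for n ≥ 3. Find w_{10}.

-3803414

w_3 = 5(-4) + 2(-5) = -30
w_4 = 5(-30) + 2(-4) = -158
w_5 = 5(-158) + 2(-30) = -850
w_6 = 5(-850) + 2(-158) = -4566
w_7 = 5(-4566) + 2(-850) = -24530
w_8 = 5(-24530) + 2(-4566) = -131782
w_9 = 5(-131782) + 2(-24530) = -707970
w_{10} = 5(-707970) + 2(-131782) = -3803414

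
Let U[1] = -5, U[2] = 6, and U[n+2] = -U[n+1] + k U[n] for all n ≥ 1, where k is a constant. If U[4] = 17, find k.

U[3] = -6 - 5k
U[4] = 6 + 11k
So 6 + 11k = 17, giving k = 1.

1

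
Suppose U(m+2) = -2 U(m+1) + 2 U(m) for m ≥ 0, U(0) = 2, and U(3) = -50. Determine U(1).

Let U(1) = y.
U(2) = 4 - 2y
U(3) = -8 + 6y
So -8 + 6y = -50, giving y = -7.

-7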